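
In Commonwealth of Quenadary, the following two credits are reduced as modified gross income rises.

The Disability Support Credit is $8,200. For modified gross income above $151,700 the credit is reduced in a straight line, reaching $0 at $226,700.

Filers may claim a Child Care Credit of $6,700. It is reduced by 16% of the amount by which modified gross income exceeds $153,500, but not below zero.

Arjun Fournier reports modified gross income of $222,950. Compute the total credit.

$410

Disability Support Credit: $222,950 is $71,250 into a $75,000 phase-out range, leaving 3,750/75,000 of the credit: $8,200 × 3,750/75,000 = $410.
Child Care Credit: 16% of the $69,450 excess over $153,500 is $11,112 ≥ base, so the credit is $0.
Total: $410 + $0 = $410.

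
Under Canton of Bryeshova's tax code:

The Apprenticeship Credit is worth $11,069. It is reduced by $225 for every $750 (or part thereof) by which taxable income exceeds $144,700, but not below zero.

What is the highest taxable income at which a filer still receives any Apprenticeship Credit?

After 49 increments the reduction is 49 × $225 = $11,025, leaving $44; one more increment wipes it out. Increment 49 ends at excess 49 × $750 = $36,750, so the highest qualifying income is $144,700 + $36,750 = $181,450.

$181,450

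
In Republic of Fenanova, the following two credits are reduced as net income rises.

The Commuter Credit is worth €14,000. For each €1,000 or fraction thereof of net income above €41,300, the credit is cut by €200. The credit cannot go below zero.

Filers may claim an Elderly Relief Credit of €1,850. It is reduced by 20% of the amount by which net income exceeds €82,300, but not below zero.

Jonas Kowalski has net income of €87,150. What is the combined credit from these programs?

Commuter Credit: income exceeds €41,300 by €45,850, which is 46 full-or-partial €1,000 increments; reduction = 46 × €200 = €9,200, leaving €4,800.
Elderly Relief Credit: 20% of the €4,850 excess over €82,300 is €970; credit = €1,850 − €970 = €880.
Total: €4,800 + €880 = €5,680.

€5,680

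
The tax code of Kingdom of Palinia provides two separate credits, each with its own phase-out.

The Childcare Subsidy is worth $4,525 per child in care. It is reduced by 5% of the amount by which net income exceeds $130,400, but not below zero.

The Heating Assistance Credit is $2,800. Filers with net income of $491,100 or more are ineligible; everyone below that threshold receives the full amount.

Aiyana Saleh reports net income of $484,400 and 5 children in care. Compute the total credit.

$7,725

Childcare Subsidy: base = 5 × $4,525 = $22,625. 5% of the $354,000 excess over $130,400 is $17,700; credit = $22,625 − $17,700 = $4,925.
Heating Assistance Credit: $484,400 is below the $491,100 cutoff, so the full $2,800 applies.
Total: $4,925 + $2,800 = $7,725.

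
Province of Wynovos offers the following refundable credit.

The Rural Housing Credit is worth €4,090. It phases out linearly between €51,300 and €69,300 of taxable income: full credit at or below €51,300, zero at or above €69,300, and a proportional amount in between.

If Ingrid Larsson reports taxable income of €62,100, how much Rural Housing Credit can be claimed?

€1,636

Rural Housing Credit: €62,100 is €10,800 into a €18,000 phase-out range, leaving 7,200/18,000 of the credit: €4,090 × 7,200/18,000 = €1,636.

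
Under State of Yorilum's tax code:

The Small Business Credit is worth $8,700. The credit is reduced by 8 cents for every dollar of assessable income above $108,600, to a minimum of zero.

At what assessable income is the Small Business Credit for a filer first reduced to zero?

The credit falls by 8% of each dollar above $108,600, so it reaches zero when the excess is $8,700 / 8% = $108,750: income = $108,600 + $108,750 = $217,350.

$217,350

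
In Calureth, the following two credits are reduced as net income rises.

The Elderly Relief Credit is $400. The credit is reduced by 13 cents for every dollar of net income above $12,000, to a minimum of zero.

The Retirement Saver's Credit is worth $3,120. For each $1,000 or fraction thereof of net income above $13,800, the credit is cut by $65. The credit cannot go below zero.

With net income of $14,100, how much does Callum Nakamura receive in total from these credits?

$3,182

Elderly Relief Credit: 13% of the $2,100 excess over $12,000 is $273; credit = $400 − $273 = $127.
Retirement Saver's Credit: income exceeds $13,800 by $300, which is 1 full-or-partial $1,000 increment; reduction = 1 × $65 = $65, leaving $3,055.
Total: $127 + $3,055 = $3,182.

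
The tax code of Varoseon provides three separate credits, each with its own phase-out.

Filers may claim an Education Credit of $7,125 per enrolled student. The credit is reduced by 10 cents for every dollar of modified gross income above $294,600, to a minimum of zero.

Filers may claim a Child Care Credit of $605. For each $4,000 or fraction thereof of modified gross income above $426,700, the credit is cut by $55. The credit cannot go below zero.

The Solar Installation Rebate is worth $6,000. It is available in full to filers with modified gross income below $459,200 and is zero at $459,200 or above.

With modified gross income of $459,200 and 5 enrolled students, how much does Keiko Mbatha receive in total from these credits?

$19,275

Education Credit: base = 5 × $7,125 = $35,625. 10% of the $164,600 excess over $294,600 is $16,460; credit = $35,625 − $16,460 = $19,165.
Child Care Credit: income exceeds $426,700 by $32,500, which is 9 full-or-partial $4,000 increments; reduction = 9 × $55 = $495, leaving $110.
Solar Installation Rebate: $459,200 meets or exceeds the $459,200 cutoff, so the credit is $0.
Total: $19,165 + $110 + $0 = $19,275.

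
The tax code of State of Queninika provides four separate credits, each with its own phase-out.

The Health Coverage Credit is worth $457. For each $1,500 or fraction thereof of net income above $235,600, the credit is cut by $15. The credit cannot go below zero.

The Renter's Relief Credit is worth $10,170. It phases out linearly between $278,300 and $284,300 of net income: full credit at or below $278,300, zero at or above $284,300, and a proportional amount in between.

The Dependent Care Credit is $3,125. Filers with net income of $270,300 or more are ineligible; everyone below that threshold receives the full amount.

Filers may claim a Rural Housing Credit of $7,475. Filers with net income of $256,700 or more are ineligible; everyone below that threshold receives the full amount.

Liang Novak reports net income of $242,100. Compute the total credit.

$21,152

Health Coverage Credit: income exceeds $235,600 by $6,500, which is 5 full-or-partial $1,500 increments; reduction = 5 × $15 = $75, leaving $382.
Renter's Relief Credit: $242,100 is at or below the $278,300 threshold, so the full $10,170 applies.
Dependent Care Credit: $242,100 is below the $270,300 cutoff, so the full $3,125 applies.
Rural Housing Credit: $242,100 is below the $256,700 cutoff, so the full $7,475 applies.
Total: $382 + $10,170 + $3,125 + $7,475 = $21,152.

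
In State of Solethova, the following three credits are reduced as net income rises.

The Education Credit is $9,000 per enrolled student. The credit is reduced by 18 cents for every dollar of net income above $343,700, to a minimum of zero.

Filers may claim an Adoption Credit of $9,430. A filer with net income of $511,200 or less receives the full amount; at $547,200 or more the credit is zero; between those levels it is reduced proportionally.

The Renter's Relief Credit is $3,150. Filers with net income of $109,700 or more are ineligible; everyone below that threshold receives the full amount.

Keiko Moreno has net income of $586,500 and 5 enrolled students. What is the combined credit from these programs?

$1,296

Education Credit: base = 5 × $9,000 = $45,000. 18% of the $242,800 excess over $343,700 is $43,704; credit = $45,000 − $43,704 = $1,296.
Adoption Credit: $586,500 is at or above $547,200, so the credit is $0.
Renter's Relief Credit: $586,500 meets or exceeds the $109,700 cutoff, so the credit is $0.
Total: $1,296 + $0 + $0 = $1,296.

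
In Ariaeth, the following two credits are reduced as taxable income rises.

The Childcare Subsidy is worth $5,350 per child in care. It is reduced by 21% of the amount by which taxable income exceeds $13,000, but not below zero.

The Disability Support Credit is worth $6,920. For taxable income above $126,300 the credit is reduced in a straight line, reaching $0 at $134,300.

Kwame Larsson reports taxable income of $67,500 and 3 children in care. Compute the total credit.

Childcare Subsidy: base = 3 × $5,350 = $16,050. 21% of the $54,500 excess over $13,000 is $11,445; credit = $16,050 − $11,445 = $4,605.
Disability Support Credit: $67,500 is at or below the $126,300 threshold, so the full $6,920 applies.
Total: $4,605 + $6,920 = $11,525.

$11,525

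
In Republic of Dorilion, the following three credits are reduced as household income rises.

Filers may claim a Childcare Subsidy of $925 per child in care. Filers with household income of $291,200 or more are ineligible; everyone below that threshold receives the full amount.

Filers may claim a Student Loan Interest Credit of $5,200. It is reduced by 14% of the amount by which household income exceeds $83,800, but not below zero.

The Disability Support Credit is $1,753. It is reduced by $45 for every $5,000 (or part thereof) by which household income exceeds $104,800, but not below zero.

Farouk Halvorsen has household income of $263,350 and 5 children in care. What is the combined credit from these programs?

Childcare Subsidy: base = 5 × $925 = $4,625. $263,350 is below the $291,200 cutoff, so the full $4,625 applies.
Student Loan Interest Credit: 14% of the $179,550 excess over $83,800 is $25,137 ≥ base, so the credit is $0.
Disability Support Credit: income exceeds $104,800 by $158,550, which is 32 full-or-partial $5,000 increments; reduction = 32 × $45 = $1,440, leaving $313.
Total: $4,625 + $0 + $313 = $4,938.

$4,938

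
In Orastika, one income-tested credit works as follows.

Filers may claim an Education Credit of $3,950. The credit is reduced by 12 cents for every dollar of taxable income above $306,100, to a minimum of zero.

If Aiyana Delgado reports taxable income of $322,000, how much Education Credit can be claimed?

Education Credit: 12% of the $15,900 excess over $306,100 is $1,908; credit = $3,950 − $1,908 = $2,042.

$2,042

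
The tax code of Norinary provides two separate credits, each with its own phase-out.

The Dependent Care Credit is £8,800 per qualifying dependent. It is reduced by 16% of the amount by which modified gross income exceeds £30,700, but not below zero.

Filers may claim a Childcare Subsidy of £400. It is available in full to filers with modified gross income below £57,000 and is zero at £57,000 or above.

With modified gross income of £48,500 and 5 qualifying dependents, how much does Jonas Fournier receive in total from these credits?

£41,552

Dependent Care Credit: base = 5 × £8,800 = £44,000. 16% of the £17,800 excess over £30,700 is £2,848; credit = £44,000 − £2,848 = £41,152.
Childcare Subsidy: £48,500 is below the £57,000 cutoff, so the full £400 applies.
Total: £41,152 + £400 = £41,552.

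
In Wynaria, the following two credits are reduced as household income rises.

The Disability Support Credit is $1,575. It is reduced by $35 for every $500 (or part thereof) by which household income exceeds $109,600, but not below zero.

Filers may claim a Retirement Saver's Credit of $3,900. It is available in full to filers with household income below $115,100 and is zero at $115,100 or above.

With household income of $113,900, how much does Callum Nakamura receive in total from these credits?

$5,160

Disability Support Credit: income exceeds $109,600 by $4,300, which is 9 full-or-partial $500 increments; reduction = 9 × $35 = $315, leaving $1,260.
Retirement Saver's Credit: $113,900 is below the $115,100 cutoff, so the full $3,900 applies.
Total: $1,260 + $3,900 = $5,160.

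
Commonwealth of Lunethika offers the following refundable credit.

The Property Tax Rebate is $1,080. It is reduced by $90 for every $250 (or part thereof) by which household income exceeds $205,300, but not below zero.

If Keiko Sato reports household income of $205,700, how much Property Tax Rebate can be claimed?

$900

Property Tax Rebate: income exceeds $205,300 by $400, which is 2 full-or-partial $250 increments; reduction = 2 × $90 = $180, leaving $900.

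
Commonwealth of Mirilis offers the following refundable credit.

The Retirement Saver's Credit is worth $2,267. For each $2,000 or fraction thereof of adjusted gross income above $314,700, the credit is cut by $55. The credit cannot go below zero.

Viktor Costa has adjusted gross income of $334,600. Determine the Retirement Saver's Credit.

Retirement Saver's Credit: income exceeds $314,700 by $19,900, which is 10 full-or-partial $2,000 increments; reduction = 10 × $55 = $550, leaving $1,717.

$1,717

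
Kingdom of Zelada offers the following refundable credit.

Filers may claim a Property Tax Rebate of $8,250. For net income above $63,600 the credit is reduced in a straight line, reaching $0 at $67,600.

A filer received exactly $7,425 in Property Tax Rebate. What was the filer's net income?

$7,425 is 7,425/8,250 of the full $8,250, so 825/8,250 of the $4,000 range has been used: income = $63,600 + $4,000 × 825/8,250 = $64,000.

$64,000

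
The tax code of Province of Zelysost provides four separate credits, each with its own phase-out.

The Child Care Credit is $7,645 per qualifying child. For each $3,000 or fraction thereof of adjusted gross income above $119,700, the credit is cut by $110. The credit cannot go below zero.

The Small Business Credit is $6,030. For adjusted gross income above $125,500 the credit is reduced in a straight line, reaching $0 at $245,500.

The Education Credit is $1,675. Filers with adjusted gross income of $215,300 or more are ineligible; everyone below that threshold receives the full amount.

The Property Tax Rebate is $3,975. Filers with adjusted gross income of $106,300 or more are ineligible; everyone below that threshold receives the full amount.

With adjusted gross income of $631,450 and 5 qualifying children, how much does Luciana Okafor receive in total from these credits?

Child Care Credit: base = 5 × $7,645 = $38,225. income exceeds $119,700 by $511,750, which is 171 full-or-partial $3,000 increments; reduction = 171 × $110 = $18,810, leaving $19,415.
Small Business Credit: $631,450 is at or above $245,500, so the credit is $0.
Education Credit: $631,450 meets or exceeds the $215,300 cutoff, so the credit is $0.
Property Tax Rebate: $631,450 meets or exceeds the $106,300 cutoff, so the credit is $0.
Total: $19,415 + $0 + $0 + $0 = $19,415.

$19,415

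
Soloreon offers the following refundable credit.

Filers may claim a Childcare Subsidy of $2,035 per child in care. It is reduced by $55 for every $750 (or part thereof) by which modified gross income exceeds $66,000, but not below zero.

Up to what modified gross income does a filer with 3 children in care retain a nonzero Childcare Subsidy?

Full credit = 3 × $2,035 = $6,105.
After 110 increments the reduction is 110 × $55 = $6,050, leaving $55; one more increment wipes it out. Increment 110 ends at excess 110 × $750 = $82,500, so the highest qualifying income is $66,000 + $82,500 = $148,500.

$148,500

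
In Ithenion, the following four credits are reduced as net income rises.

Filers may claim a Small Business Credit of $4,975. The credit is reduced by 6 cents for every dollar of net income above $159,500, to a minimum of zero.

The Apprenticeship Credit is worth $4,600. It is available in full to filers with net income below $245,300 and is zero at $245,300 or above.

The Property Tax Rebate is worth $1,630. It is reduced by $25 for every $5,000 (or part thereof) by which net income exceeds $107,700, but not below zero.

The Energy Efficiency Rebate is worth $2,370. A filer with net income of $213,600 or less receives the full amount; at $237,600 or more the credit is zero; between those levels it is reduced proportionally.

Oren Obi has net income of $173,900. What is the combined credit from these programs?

Small Business Credit: 6% of the $14,400 excess over $159,500 is $864; credit = $4,975 − $864 = $4,111.
Apprenticeship Credit: $173,900 is below the $245,300 cutoff, so the full $4,600 applies.
Property Tax Rebate: income exceeds $107,700 by $66,200, which is 14 full-or-partial $5,000 increments; reduction = 14 × $25 = $350, leaving $1,280.
Energy Efficiency Rebate: $173,900 is at or below the $213,600 threshold, so the full $2,370 applies.
Total: $4,111 + $4,600 + $1,280 + $2,370 = $12,361.

$12,361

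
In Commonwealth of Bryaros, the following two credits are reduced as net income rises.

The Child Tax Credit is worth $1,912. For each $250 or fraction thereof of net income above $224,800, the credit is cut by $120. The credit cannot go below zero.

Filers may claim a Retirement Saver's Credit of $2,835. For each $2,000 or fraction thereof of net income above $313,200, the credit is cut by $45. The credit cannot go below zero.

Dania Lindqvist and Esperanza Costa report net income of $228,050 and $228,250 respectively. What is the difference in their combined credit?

Dania ($228,050): Child Tax Credit: income exceeds $224,800 by $3,250, which is 13 full-or-partial $250 increments; reduction = 13 × $120 = $1,560, leaving $352. Retirement Saver's Credit: $228,050 is at or below the $313,200 threshold, so the full $2,835 applies. total $352 + $2,835 = $3,187
Esperanza ($228,250): Child Tax Credit: income exceeds $224,800 by $3,450, which is 14 full-or-partial $250 increments; reduction = 14 × $120 = $1,680, leaving $232. Retirement Saver's Credit: $228,250 is at or below the $313,200 threshold, so the full $2,835 applies. total $232 + $2,835 = $3,067
Difference: |$3,187 − $3,067| = $120.

$120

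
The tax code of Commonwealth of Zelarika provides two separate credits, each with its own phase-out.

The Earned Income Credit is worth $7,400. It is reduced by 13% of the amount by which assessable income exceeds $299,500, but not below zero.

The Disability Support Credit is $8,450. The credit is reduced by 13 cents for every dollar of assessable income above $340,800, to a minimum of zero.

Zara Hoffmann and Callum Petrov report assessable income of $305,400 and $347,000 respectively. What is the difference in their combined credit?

$6,214

Zara ($305,400): Earned Income Credit: 13% of the $5,900 excess over $299,500 is $767; credit = $7,400 − $767 = $6,633. Disability Support Credit: $305,400 is at or below the $340,800 threshold, so the full $8,450 applies. total $6,633 + $8,450 = $15,083
Callum ($347,000): Earned Income Credit: 13% of the $47,500 excess over $299,500 is $6,175; credit = $7,400 − $6,175 = $1,225. Disability Support Credit: 13% of the $6,200 excess over $340,800 is $806; credit = $8,450 − $806 = $7,644. total $1,225 + $7,644 = $8,869
Difference: |$15,083 − $8,869| = $6,214.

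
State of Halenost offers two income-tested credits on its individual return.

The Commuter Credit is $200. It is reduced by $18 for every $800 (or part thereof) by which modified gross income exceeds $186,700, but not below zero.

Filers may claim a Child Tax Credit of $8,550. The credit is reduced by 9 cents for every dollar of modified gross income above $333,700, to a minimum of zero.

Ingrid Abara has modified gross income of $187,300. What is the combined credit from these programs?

Commuter Credit: income exceeds $186,700 by $600, which is 1 full-or-partial $800 increment; reduction = 1 × $18 = $18, leaving $182.
Child Tax Credit: $187,300 is at or below the $333,700 threshold, so the full $8,550 applies.
Total: $182 + $8,550 = $8,732.

$8,732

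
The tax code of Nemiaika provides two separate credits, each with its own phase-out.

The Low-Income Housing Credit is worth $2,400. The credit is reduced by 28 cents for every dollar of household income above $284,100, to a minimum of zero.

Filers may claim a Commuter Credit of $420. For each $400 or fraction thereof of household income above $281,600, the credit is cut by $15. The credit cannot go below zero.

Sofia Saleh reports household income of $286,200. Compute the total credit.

Low-Income Housing Credit: 28% of the $2,100 excess over $284,100 is $588; credit = $2,400 − $588 = $1,812.
Commuter Credit: income exceeds $281,600 by $4,600, which is 12 full-or-partial $400 increments; reduction = 12 × $15 = $180, leaving $240.
Total: $1,812 + $240 = $2,052.

$2,052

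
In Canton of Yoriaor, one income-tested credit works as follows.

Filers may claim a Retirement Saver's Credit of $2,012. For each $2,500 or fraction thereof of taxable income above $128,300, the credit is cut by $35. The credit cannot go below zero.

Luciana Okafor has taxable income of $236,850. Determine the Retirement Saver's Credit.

$472

Retirement Saver's Credit: income exceeds $128,300 by $108,550, which is 44 full-or-partial $2,500 increments; reduction = 44 × $35 = $1,540, leaving $472.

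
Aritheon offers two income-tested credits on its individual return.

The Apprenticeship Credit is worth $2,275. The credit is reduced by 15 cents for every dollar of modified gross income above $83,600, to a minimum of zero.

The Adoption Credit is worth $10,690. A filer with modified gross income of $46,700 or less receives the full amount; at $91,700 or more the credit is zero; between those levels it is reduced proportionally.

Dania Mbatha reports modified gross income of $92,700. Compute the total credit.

Apprenticeship Credit: 15% of the $9,100 excess over $83,600 is $1,365; credit = $2,275 − $1,365 = $910.
Adoption Credit: $92,700 is at or above $91,700, so the credit is $0.
Total: $910 + $0 = $910.

$910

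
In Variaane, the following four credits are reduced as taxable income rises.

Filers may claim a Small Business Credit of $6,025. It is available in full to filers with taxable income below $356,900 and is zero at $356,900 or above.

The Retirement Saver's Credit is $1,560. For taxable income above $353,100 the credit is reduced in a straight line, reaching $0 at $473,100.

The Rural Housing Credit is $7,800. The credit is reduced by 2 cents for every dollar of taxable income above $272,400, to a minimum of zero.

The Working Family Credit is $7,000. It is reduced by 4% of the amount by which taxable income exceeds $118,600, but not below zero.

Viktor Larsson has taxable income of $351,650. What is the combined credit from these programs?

Small Business Credit: $351,650 is below the $356,900 cutoff, so the full $6,025 applies.
Retirement Saver's Credit: $351,650 is at or below the $353,100 threshold, so the full $1,560 applies.
Rural Housing Credit: 2% of the $79,250 excess over $272,400 is $1,585; credit = $7,800 − $1,585 = $6,215.
Working Family Credit: 4% of the $233,050 excess over $118,600 is $9,322 ≥ base, so the credit is $0.
Total: $6,025 + $1,560 + $6,215 + $0 = $13,800.

$13,800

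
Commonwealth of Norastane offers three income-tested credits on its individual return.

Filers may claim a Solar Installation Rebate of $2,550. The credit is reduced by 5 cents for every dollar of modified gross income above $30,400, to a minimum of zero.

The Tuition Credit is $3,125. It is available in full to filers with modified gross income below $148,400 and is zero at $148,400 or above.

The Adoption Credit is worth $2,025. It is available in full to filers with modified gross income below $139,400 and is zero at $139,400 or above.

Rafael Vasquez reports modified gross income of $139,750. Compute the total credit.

Solar Installation Rebate: 5% of the $109,350 excess over $30,400 is $5,467.50 ≥ base, so the credit is $0.
Tuition Credit: $139,750 is below the $148,400 cutoff, so the full $3,125 applies.
Adoption Credit: $139,750 meets or exceeds the $139,400 cutoff, so the credit is $0.
Total: $0 + $3,125 + $0 = $3,125.

$3,125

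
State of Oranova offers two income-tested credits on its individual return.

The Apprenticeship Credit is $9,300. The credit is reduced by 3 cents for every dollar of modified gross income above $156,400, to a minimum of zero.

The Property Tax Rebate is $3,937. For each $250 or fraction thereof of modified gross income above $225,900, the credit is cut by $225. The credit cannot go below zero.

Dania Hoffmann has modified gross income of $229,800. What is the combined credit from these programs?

Apprenticeship Credit: 3% of the $73,400 excess over $156,400 is $2,202; credit = $9,300 − $2,202 = $7,098.
Property Tax Rebate: income exceeds $225,900 by $3,900, which is 16 full-or-partial $250 increments; reduction = 16 × $225 = $3,600, leaving $337.
Total: $7,098 + $337 = $7,435.

$7,435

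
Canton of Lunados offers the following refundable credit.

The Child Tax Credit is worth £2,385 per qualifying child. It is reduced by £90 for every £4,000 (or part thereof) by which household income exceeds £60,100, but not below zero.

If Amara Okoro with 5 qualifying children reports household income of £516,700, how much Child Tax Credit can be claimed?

Child Tax Credit: base = 5 × £2,385 = £11,925. income exceeds £60,100 by £456,600, which is 115 full-or-partial £4,000 increments; reduction = 115 × £90 = £10,350, leaving £1,575.

£1,575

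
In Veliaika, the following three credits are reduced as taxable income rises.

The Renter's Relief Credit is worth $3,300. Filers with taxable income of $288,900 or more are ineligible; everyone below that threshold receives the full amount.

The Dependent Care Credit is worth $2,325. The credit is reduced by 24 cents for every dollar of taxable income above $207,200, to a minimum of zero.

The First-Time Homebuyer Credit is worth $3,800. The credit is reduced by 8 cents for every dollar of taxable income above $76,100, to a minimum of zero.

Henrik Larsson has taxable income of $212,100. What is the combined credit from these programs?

Renter's Relief Credit: $212,100 is below the $288,900 cutoff, so the full $3,300 applies.
Dependent Care Credit: 24% of the $4,900 excess over $207,200 is $1,176; credit = $2,325 − $1,176 = $1,149.
First-Time Homebuyer Credit: 8% of the $136,000 excess over $76,100 is $10,880 ≥ base, so the credit is $0.
Total: $3,300 + $1,149 + $0 = $4,449.

$4,449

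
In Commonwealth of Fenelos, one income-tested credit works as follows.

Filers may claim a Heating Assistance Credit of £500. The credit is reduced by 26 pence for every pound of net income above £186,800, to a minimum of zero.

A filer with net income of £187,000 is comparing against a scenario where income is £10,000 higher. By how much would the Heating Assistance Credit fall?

£448

At £187,000 — 26% of the £200 excess over £186,800 is £52; credit = £500 − £52 = £448.
At £197,000 — 26% of the £10,200 excess over £186,800 is £2,652 ≥ base, so the credit is £0.
Lost: £448 − £0 = £448.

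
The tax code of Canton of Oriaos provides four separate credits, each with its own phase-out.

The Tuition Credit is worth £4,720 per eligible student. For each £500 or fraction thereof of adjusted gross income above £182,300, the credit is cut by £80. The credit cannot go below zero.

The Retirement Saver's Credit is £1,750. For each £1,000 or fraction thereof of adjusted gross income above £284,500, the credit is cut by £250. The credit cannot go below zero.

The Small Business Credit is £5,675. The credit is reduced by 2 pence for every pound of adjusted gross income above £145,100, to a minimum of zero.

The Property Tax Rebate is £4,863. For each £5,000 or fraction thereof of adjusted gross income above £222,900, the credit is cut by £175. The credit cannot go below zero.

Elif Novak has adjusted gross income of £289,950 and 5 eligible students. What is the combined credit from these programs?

£11,761

Tuition Credit: base = 5 × £4,720 = £23,600. income exceeds £182,300 by £107,650, which is 216 full-or-partial £500 increments; reduction = 216 × £80 = £17,280, leaving £6,320.
Retirement Saver's Credit: income exceeds £284,500 by £5,450, which is 6 full-or-partial £1,000 increments; reduction = 6 × £250 = £1,500, leaving £250.
Small Business Credit: 2% of the £144,850 excess over £145,100 is £2,897; credit = £5,675 − £2,897 = £2,778.
Property Tax Rebate: income exceeds £222,900 by £67,050, which is 14 full-or-partial £5,000 increments; reduction = 14 × £175 = £2,450, leaving £2,413.
Total: £6,320 + £250 + £2,778 + £2,413 = £11,761.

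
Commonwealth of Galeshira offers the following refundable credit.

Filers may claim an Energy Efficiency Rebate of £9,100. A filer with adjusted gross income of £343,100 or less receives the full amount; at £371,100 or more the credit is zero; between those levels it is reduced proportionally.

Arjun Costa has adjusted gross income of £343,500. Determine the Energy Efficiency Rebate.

Energy Efficiency Rebate: £343,500 is £400 into a £28,000 phase-out range, leaving 27,600/28,000 of the credit: £9,100 × 27,600/28,000 = £8,970.

£8,970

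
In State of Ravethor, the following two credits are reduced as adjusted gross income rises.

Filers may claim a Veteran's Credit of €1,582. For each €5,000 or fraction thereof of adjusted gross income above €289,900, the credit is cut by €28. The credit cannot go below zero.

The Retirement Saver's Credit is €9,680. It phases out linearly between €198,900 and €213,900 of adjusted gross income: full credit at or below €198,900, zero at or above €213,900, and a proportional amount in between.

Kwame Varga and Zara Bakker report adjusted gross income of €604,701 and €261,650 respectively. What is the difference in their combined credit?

Kwame (€604,701): Veteran's Credit: income exceeds €289,900 by €314,801 → 63 increments × €28 = €1,764 ≥ base, so the credit is €0. Retirement Saver's Credit: €604,701 is at or above €213,900, so the credit is €0. total €0 + €0 = €0
Zara (€261,650): Veteran's Credit: €261,650 is at or below the €289,900 threshold, so the full €1,582 applies. Retirement Saver's Credit: €261,650 is at or above €213,900, so the credit is €0. total €1,582 + €0 = €1,582
Difference: |€0 − €1,582| = €1,582.

€1,582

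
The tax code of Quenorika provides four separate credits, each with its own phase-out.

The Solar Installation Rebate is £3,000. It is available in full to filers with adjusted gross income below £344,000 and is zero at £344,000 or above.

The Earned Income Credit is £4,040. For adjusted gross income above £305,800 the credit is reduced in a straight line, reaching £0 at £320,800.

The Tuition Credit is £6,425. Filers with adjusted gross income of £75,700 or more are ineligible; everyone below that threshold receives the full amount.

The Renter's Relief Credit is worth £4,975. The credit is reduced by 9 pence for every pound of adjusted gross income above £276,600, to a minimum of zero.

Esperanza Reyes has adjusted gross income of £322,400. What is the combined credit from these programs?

Solar Installation Rebate: £322,400 is below the £344,000 cutoff, so the full £3,000 applies.
Earned Income Credit: £322,400 is at or above £320,800, so the credit is £0.
Tuition Credit: £322,400 meets or exceeds the £75,700 cutoff, so the credit is £0.
Renter's Relief Credit: 9% of the £45,800 excess over £276,600 is £4,122; credit = £4,975 − £4,122 = £853.
Total: £3,000 + £0 + £0 + £853 = £3,853.

£3,853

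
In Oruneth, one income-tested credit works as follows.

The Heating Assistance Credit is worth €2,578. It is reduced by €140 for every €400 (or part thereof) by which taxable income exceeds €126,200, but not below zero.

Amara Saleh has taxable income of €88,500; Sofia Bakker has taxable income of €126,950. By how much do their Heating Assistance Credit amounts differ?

Amara (€88,500): Heating Assistance Credit: €88,500 is at or below the €126,200 threshold, so the full €2,578 applies.
Sofia (€126,950): Heating Assistance Credit: income exceeds €126,200 by €750, which is 2 full-or-partial €400 increments; reduction = 2 × €140 = €280, leaving €2,298.
Difference: |€2,578 − €2,298| = €280.

€280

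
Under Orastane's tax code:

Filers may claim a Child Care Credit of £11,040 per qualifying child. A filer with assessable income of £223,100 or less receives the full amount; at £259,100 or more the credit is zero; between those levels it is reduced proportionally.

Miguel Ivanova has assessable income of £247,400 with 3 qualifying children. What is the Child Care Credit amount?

£10,764

Child Care Credit: base = 3 × £11,040 = £33,120. £247,400 is £24,300 into a £36,000 phase-out range, leaving 11,700/36,000 of the credit: £33,120 × 11,700/36,000 = £10,764.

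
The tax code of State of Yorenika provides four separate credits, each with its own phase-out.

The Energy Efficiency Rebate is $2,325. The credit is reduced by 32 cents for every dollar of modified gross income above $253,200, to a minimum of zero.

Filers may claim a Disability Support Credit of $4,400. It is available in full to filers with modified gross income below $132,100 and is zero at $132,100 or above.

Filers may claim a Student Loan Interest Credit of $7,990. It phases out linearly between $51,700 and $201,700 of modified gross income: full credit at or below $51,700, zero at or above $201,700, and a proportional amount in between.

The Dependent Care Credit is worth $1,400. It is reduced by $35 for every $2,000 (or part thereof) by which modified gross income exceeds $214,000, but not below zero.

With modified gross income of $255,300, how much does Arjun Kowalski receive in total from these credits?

$2,318

Energy Efficiency Rebate: 32% of the $2,100 excess over $253,200 is $672; credit = $2,325 − $672 = $1,653.
Disability Support Credit: $255,300 meets or exceeds the $132,100 cutoff, so the credit is $0.
Student Loan Interest Credit: $255,300 is at or above $201,700, so the credit is $0.
Dependent Care Credit: income exceeds $214,000 by $41,300, which is 21 full-or-partial $2,000 increments; reduction = 21 × $35 = $735, leaving $665.
Total: $1,653 + $0 + $0 + $665 = $2,318.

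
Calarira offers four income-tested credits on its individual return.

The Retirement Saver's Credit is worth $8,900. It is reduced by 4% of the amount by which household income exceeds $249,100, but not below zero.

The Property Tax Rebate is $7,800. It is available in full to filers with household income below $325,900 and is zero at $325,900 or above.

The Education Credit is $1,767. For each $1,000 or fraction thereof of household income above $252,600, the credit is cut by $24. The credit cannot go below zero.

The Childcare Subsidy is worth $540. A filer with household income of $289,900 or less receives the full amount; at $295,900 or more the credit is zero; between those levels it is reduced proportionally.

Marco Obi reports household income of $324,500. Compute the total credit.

$13,723

Retirement Saver's Credit: 4% of the $75,400 excess over $249,100 is $3,016; credit = $8,900 − $3,016 = $5,884.
Property Tax Rebate: $324,500 is below the $325,900 cutoff, so the full $7,800 applies.
Education Credit: income exceeds $252,600 by $71,900, which is 72 full-or-partial $1,000 increments; reduction = 72 × $24 = $1,728, leaving $39.
Childcare Subsidy: $324,500 is at or above $295,900, so the credit is $0.
Total: $5,884 + $7,800 + $39 + $0 = $13,723.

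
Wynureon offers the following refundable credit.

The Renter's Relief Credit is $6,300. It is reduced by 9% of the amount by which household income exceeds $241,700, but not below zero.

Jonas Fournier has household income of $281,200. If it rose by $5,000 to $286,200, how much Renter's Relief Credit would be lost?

$450

At $281,200 — 9% of the $39,500 excess over $241,700 is $3,555; credit = $6,300 − $3,555 = $2,745.
At $286,200 — 9% of the $44,500 excess over $241,700 is $4,005; credit = $6,300 − $4,005 = $2,295.
Lost: $2,745 − $2,295 = $450.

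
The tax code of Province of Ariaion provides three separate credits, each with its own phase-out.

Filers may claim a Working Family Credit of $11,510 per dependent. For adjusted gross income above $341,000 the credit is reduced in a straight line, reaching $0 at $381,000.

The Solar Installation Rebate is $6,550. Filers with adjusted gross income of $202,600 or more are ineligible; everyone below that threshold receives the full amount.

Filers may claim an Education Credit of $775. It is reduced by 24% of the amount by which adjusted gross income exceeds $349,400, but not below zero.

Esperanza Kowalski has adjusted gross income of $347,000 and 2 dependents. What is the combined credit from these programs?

Working Family Credit: base = 2 × $11,510 = $23,020. $347,000 is $6,000 into a $40,000 phase-out range, leaving 34,000/40,000 of the credit: $23,020 × 34,000/40,000 = $19,567.
Solar Installation Rebate: $347,000 meets or exceeds the $202,600 cutoff, so the credit is $0.
Education Credit: $347,000 is at or below the $349,400 threshold, so the full $775 applies.
Total: $19,567 + $0 + $775 = $20,342.

$20,342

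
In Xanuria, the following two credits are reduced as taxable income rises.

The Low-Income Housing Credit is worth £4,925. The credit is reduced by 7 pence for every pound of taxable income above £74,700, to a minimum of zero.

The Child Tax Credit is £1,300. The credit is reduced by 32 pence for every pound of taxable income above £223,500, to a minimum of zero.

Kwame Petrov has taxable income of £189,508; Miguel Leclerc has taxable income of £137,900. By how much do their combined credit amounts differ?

£501

Kwame (£189,508): Low-Income Housing Credit: 7% of the £114,808 excess over £74,700 is £8,036.56 ≥ base, so the credit is £0. Child Tax Credit: £189,508 is at or below the £223,500 threshold, so the full £1,300 applies. total £0 + £1,300 = £1,300
Miguel (£137,900): Low-Income Housing Credit: 7% of the £63,200 excess over £74,700 is £4,424; credit = £4,925 − £4,424 = £501. Child Tax Credit: £137,900 is at or below the £223,500 threshold, so the full £1,300 applies. total £501 + £1,300 = £1,801
Difference: |£1,300 − £1,801| = £501.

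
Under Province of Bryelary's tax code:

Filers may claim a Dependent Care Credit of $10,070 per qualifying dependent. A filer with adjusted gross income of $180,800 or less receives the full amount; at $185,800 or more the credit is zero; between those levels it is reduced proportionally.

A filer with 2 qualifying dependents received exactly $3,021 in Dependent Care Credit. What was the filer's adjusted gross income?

Full credit = 2 × $10,070 = $20,140.
$3,021 is 3,021/20,140 of the full $20,140, so 17,119/20,140 of the $5,000 range has been used: income = $180,800 + $5,000 × 17,119/20,140 = $185,050.

$185,050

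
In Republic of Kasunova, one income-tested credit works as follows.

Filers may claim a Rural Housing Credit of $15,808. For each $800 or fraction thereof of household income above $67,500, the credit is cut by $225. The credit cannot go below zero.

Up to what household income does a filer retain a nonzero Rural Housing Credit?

After 70 increments the reduction is 70 × $225 = $15,750, leaving $58; one more increment wipes it out. Increment 70 ends at excess 70 × $800 = $56,000, so the highest qualifying income is $67,500 + $56,000 = $123,500.

$123,500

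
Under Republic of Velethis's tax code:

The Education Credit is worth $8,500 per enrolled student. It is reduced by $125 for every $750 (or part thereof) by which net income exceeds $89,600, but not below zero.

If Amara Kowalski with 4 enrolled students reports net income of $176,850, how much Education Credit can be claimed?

$19,375

Education Credit: base = 4 × $8,500 = $34,000. income exceeds $89,600 by $87,250, which is 117 full-or-partial $750 increments; reduction = 117 × $125 = $14,625, leaving $19,375.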